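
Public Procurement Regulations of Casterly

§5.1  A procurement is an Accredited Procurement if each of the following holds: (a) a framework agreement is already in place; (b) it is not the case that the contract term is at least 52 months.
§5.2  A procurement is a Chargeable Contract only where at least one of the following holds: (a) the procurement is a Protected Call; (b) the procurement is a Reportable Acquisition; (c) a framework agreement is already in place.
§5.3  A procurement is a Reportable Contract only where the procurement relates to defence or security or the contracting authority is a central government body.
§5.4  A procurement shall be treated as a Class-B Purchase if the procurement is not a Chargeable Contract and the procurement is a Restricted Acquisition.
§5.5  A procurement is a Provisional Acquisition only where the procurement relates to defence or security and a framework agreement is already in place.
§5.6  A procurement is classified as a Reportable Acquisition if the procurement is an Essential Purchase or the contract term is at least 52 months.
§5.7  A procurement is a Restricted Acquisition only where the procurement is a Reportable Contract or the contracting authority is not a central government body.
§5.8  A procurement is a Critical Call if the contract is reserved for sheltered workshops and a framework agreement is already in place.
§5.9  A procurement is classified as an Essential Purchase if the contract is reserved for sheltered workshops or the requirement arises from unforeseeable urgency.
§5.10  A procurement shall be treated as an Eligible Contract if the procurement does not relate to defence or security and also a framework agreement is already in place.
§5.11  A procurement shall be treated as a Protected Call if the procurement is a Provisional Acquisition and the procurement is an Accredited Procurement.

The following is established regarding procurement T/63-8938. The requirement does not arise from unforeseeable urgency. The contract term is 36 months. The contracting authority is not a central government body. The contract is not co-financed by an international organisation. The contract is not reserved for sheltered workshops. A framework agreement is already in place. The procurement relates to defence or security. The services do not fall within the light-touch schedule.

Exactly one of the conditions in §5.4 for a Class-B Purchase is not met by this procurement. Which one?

Chargeable Contract

Under §5.5: the procurement relates to defence or security? yes; and a framework agreement is already in place? yes. So the procurement is a Provisional Acquisition.
Under §5.1: a framework agreement is already in place? yes; and contract term: 36 months ≥ 52 months? no, so negated condition yes. So the procurement is an Accredited Procurement.
Under §5.11: Provisional Acquisition (§5.5)? yes; and Accredited Procurement (§5.1)? yes. So the procurement is a Protected Call.
Under §5.9: the contract is reserved for sheltered workshops? no; or the requirement arises from unforeseeable urgency? no. So the procurement is not an Essential Purchase.
Under §5.6: Essential Purchase (§5.9)? no; or contract term: 36 months ≥ 52 months? no. So the procurement is not a Reportable Acquisition.
Under §5.2: Protected Call (§5.11)? yes; or Reportable Acquisition (§5.6)? no; or a framework agreement is already in place? yes. So the procurement is a Chargeable Contract.
Under §5.3: the procurement relates to defence or security? yes; or the contracting authority is a central government body? no. So the procurement is a Reportable Contract.
Under §5.7: Reportable Contract (§5.3)? yes; or the contracting authority is not a central government body? yes. So the procurement is a Restricted Acquisition.
Under §5.4: not a Chargeable Contract (§5.2)? no; and Restricted Acquisition (§5.7)? yes. So the procurement is not a Class-B Purchase.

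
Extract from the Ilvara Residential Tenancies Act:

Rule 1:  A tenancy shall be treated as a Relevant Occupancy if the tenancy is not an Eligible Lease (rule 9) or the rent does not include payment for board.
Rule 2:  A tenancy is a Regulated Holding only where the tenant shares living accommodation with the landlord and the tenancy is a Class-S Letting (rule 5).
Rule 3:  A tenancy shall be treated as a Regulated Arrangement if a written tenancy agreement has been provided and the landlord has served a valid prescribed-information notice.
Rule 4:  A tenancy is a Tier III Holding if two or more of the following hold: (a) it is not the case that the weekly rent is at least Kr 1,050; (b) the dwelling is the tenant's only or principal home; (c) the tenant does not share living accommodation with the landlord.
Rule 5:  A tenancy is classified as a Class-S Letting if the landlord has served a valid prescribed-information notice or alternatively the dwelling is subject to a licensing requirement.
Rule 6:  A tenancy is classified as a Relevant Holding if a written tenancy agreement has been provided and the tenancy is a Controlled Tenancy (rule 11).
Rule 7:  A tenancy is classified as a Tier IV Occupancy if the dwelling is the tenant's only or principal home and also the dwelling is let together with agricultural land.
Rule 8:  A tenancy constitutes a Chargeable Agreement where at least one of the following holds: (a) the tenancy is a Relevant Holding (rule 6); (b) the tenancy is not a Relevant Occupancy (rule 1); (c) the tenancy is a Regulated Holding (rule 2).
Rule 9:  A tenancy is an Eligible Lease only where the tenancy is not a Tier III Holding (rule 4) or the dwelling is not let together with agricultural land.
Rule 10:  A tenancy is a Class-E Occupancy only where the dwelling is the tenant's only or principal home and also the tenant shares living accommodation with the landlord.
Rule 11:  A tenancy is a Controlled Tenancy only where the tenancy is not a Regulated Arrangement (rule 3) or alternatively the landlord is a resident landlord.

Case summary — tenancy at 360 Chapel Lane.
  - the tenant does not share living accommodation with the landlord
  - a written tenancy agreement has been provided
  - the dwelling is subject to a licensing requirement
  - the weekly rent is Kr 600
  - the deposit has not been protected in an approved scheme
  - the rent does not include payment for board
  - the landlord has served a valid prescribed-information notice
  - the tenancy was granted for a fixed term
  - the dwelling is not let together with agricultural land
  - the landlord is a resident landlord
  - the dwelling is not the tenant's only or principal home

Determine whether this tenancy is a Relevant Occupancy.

Under rule 4: weekly rent: Kr 600 ≥ Kr 1,050? no, so negated condition yes; the dwelling is the tenant's only or principal home? no; the tenant does not share living accommodation with the landlord? yes — 2 of 3 hold (need ≥2) → satisfied.
Under rule 9: not a Tier III Holding (rule 4)? no; or the dwelling is not let together with agricultural land? yes. So the tenancy is an Eligible Lease.
Under rule 1: not an Eligible Lease (rule 9)? no; or the rent does not include payment for board? yes. So the tenancy is a Relevant Occupancy.

Yes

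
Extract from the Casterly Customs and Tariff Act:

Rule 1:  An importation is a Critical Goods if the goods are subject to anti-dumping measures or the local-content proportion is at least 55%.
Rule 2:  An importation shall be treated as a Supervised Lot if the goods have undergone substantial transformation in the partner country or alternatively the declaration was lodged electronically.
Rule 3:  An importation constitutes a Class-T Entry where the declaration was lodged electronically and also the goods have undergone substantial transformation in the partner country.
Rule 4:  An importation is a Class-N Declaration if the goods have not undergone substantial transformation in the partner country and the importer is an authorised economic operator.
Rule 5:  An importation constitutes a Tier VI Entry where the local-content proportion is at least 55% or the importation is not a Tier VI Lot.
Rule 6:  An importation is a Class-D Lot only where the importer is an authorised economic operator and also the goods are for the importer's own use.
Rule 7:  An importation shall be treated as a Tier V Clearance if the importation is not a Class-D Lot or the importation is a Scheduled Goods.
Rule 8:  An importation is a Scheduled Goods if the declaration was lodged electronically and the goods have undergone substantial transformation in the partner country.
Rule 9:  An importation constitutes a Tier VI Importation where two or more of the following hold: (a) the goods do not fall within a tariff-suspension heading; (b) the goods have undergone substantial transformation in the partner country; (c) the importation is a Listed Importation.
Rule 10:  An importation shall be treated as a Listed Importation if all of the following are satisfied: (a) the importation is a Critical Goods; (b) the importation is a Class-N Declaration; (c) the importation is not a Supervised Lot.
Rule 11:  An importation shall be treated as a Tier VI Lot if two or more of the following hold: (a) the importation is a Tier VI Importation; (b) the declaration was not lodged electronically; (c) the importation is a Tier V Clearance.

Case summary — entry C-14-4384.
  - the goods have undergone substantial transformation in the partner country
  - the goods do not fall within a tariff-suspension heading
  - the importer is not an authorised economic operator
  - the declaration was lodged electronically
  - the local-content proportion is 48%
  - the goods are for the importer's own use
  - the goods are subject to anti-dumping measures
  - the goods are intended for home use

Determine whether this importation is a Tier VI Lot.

rule 1 — Critical Goods: [the goods are subject to anti-dumping measures? yes] OR [local-content proportion: 48% ≥ 55%? no] → satisfied.
rule 4 — Class-N Declaration: [the goods have not undergone substantial transformation in the partner country? no] AND [the importer is an authorised economic operator? no] → not satisfied.
rule 2 — Supervised Lot: [the goods have undergone substantial transformation in the partner country? yes] OR [the declaration was lodged electronically? yes] → satisfied.
rule 10 — Listed Importation: [Critical Goods (rule 1)? yes] AND [Class-N Declaration (rule 4)? no] AND [not a Supervised Lot (rule 2)? no] → not satisfied.
rule 9 — Tier VI Importation: the goods do not fall within a tariff-suspension heading? yes; the goods have undergone substantial transformation in the partner country? yes; Listed Importation (rule 10)? no — 2 of 3 hold (need ≥2) → satisfied.
rule 6 — Class-D Lot: [the importer is an authorised economic operator? no] AND [the goods are for the importer's own use? yes] → not satisfied.
rule 8 — Scheduled Goods: [the declaration was lodged electronically? yes] AND [the goods have undergone substantial transformation in the partner country? yes] → satisfied.
rule 7 — Tier V Clearance: [not a Class-D Lot (rule 6)? yes] OR [Scheduled Goods (rule 8)? yes] → satisfied.
rule 11 — Tier VI Lot: Tier VI Importation (rule 9)? yes; the declaration was not lodged electronically? no; Tier V Clearance (rule 7)? yes — 2 of 3 hold (need ≥2) → satisfied.

Yes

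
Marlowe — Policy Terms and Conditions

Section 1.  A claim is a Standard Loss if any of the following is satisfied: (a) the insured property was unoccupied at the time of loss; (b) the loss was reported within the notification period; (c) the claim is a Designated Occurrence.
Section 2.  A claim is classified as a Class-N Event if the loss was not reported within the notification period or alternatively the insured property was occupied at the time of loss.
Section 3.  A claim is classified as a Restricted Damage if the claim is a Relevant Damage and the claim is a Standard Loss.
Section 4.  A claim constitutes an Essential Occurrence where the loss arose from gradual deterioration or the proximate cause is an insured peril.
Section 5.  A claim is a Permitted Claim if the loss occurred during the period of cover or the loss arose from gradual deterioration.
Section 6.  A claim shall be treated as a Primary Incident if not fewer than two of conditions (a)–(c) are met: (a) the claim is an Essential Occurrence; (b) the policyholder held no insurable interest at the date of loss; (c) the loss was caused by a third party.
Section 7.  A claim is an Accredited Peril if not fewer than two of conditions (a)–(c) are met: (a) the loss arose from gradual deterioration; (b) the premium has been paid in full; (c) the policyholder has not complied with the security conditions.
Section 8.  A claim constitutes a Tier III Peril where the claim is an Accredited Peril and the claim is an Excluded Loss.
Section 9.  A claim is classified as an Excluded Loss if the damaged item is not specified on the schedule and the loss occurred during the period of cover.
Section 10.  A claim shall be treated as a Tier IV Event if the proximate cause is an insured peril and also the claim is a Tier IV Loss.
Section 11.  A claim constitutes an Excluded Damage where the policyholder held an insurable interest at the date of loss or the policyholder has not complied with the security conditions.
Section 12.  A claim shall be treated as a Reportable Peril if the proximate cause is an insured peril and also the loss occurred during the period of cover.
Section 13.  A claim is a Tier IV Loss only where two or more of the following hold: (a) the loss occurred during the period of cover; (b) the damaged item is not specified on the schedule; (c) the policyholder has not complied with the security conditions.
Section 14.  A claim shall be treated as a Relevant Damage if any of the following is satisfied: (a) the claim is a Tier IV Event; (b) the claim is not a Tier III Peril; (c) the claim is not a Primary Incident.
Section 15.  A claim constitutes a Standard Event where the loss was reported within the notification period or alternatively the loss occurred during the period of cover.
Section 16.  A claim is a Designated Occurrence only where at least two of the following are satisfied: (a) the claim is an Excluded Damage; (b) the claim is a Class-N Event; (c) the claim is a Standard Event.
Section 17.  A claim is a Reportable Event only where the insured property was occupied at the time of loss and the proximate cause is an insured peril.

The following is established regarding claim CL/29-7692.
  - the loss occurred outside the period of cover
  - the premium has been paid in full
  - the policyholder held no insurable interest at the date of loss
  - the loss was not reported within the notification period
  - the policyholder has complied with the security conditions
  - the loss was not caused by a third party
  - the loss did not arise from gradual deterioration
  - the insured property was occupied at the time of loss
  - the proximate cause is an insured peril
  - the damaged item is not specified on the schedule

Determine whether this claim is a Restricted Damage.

Under section 13: the loss occurred during the period of cover? no; the damaged item is not specified on the schedule? yes; the policyholder has not complied with the security conditions? no — 1 of 3 hold (need ≥2) → not satisfied.
Under section 10: the proximate cause is an insured peril? yes; and Tier IV Loss (section 13)? no. So the claim is not a Tier IV Event.
Under section 7: the loss arose from gradual deterioration? no; the premium has been paid in full? yes; the policyholder has not complied with the security conditions? no — 1 of 3 hold (need ≥2) → not satisfied.
Under section 9: the damaged item is not specified on the schedule? yes; and the loss occurred during the period of cover? no. So the claim is not an Excluded Loss.
Under section 8: Accredited Peril (section 7)? no; and Excluded Loss (section 9)? no. So the claim is not a Tier III Peril.
Under section 4: the loss arose from gradual deterioration? no; or the proximate cause is an insured peril? yes. So the claim is an Essential Occurrence.
Under section 6: Essential Occurrence (section 4)? yes; the policyholder held no insurable interest at the date of loss? yes; the loss was caused by a third party? no — 2 of 3 hold (need ≥2) → satisfied.
Under section 14: Tier IV Event (section 10)? no; or not a Tier III Peril (section 8)? yes; or not a Primary Incident (section 6)? no. So the claim is a Relevant Damage.
Under section 11: the policyholder held an insurable interest at the date of loss? no; or the policyholder has not complied with the security conditions? no. So the claim is not an Excluded Damage.
Under section 2: the loss was not reported within the notification period? yes; or the insured property was occupied at the time of loss? yes. So the claim is a Class-N Event.
Under section 15: the loss was reported within the notification period? no; or the loss occurred during the period of cover? no. So the claim is not a Standard Event.
Under section 16: Excluded Damage (section 11)? no; Class-N Event (section 2)? yes; Standard Event (section 15)? no — 1 of 3 hold (need ≥2) → not satisfied.
Under section 1: the insured property was unoccupied at the time of loss? no; or the loss was reported within the notification period? no; or Designated Occurrence (section 16)? no. So the claim is not a Standard Loss.
Under section 3: Relevant Damage (section 14)? yes; and Standard Loss (section 1)? no. So the claim is not a Restricted Damage.

No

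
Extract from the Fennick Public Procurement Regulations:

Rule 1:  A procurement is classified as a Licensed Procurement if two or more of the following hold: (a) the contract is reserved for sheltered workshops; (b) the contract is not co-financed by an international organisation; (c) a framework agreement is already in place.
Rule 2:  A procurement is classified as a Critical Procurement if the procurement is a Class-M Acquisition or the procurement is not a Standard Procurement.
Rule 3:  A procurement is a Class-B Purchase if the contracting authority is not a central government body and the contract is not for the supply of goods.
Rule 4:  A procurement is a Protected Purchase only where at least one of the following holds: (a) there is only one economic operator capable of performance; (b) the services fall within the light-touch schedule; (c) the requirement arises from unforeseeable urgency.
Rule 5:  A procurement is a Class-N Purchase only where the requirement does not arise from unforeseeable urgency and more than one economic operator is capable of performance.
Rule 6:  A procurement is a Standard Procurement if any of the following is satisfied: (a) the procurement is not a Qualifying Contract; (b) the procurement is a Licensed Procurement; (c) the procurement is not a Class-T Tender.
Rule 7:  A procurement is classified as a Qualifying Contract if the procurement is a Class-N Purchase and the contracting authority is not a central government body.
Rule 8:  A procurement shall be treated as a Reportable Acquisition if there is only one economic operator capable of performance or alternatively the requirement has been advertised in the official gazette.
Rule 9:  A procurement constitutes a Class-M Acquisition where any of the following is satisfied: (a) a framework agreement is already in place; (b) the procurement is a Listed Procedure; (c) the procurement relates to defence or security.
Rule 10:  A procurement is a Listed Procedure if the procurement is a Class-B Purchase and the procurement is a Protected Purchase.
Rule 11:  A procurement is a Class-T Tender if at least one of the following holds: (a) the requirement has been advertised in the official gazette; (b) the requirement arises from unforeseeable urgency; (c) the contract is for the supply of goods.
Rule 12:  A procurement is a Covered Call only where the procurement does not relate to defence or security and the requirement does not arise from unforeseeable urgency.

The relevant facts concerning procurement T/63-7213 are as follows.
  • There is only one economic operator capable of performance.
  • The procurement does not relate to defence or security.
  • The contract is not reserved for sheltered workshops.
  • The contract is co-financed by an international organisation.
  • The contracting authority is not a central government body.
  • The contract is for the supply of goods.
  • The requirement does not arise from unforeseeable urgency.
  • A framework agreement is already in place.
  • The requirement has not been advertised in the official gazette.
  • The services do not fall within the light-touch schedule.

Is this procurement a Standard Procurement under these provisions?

Yes

rule 5 — Class-N Purchase: [the requirement does not arise from unforeseeable urgency? yes] AND [more than one economic operator is capable of performance? no] → not satisfied.
rule 7 — Qualifying Contract: [Class-N Purchase (rule 5)? no] AND [the contracting authority is not a central government body? yes] → not satisfied.
rule 1 — Licensed Procurement: the contract is reserved for sheltered workshops? no; the contract is not co-financed by an international organisation? no; a framework agreement is already in place? yes — 1 of 3 hold (need ≥2) → not satisfied.
rule 11 — Class-T Tender: [the requirement has been advertised in the official gazette? no] OR [the requirement arises from unforeseeable urgency? no] OR [the contract is for the supply of goods? yes] → satisfied.
rule 6 — Standard Procurement: [not a Qualifying Contract (rule 7)? yes] OR [Licensed Procurement (rule 1)? no] OR [not a Class-T Tender (rule 11)? no] → satisfied.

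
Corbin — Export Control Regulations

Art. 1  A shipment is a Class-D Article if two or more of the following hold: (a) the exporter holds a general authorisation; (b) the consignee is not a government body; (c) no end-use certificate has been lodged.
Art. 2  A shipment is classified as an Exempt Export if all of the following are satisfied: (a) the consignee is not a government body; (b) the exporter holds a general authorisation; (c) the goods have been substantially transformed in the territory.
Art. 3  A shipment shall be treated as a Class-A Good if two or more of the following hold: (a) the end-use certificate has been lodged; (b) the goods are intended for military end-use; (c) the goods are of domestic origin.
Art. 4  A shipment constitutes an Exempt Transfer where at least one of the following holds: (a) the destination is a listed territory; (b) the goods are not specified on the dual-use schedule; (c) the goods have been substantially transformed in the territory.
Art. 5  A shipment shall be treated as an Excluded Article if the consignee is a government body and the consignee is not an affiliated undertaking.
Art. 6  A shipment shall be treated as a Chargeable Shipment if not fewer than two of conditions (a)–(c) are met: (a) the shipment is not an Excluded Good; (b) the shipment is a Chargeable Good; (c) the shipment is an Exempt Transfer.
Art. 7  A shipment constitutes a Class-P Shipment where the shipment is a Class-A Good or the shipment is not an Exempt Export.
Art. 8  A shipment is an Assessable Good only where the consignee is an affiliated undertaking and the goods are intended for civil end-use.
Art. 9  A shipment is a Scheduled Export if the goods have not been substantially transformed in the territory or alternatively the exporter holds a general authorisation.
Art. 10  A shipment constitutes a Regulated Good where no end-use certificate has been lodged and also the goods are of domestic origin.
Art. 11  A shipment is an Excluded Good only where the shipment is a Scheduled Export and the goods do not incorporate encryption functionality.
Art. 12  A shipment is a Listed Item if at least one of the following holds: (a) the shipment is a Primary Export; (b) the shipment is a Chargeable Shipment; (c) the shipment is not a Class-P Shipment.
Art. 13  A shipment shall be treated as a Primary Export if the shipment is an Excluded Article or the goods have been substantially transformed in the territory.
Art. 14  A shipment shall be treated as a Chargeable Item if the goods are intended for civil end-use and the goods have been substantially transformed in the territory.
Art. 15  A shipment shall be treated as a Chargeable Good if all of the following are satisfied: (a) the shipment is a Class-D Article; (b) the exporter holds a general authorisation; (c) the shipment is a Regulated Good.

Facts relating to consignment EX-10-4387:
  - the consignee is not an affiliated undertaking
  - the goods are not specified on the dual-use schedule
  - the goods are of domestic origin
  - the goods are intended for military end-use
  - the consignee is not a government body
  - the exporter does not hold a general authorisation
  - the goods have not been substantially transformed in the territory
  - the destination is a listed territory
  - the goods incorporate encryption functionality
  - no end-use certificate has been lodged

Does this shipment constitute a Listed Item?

Yes

Under article 5: the consignee is a government body? no; and the consignee is not an affiliated undertaking? yes. So the shipment is not an Excluded Article.
Under article 13: Excluded Article (article 5)? no; or the goods have been substantially transformed in the territory? no. So the shipment is not a Primary Export.
Under article 9: the goods have not been substantially transformed in the territory? yes; or the exporter holds a general authorisation? no. So the shipment is a Scheduled Export.
Under article 11: Scheduled Export (article 9)? yes; and the goods do not incorporate encryption functionality? no. So the shipment is not an Excluded Good.
Under article 1: the exporter holds a general authorisation? no; the consignee is not a government body? yes; no end-use certificate has been lodged? yes — 2 of 3 hold (need ≥2) → satisfied.
Under article 10: no end-use certificate has been lodged? yes; and the goods are of domestic origin? yes. So the shipment is a Regulated Good.
Under article 15: Class-D Article (article 1)? yes; and the exporter holds a general authorisation? no; and Regulated Good (article 10)? yes. So the shipment is not a Chargeable Good.
Under article 4: the destination is a listed territory? yes; or the goods are not specified on the dual-use schedule? yes; or the goods have been substantially transformed in the territory? no. So the shipment is an Exempt Transfer.
Under article 6: not an Excluded Good (article 11)? yes; Chargeable Good (article 15)? no; Exempt Transfer (article 4)? yes — 2 of 3 hold (need ≥2) → satisfied.
Under article 3: the end-use certificate has been lodged? no; the goods are intended for military end-use? yes; the goods are of domestic origin? yes — 2 of 3 hold (need ≥2) → satisfied.
Under article 2: the consignee is not a government body? yes; and the exporter holds a general authorisation? no; and the goods have been substantially transformed in the territory? no. So the shipment is not an Exempt Export.
Under article 7: Class-A Good (article 3)? yes; or not an Exempt Export (article 2)? yes. So the shipment is a Class-P Shipment.
Under article 12: Primary Export (article 13)? no; or Chargeable Shipment (article 6)? yes; or not a Class-P Shipment (article 7)? no. So the shipment is a Listed Item.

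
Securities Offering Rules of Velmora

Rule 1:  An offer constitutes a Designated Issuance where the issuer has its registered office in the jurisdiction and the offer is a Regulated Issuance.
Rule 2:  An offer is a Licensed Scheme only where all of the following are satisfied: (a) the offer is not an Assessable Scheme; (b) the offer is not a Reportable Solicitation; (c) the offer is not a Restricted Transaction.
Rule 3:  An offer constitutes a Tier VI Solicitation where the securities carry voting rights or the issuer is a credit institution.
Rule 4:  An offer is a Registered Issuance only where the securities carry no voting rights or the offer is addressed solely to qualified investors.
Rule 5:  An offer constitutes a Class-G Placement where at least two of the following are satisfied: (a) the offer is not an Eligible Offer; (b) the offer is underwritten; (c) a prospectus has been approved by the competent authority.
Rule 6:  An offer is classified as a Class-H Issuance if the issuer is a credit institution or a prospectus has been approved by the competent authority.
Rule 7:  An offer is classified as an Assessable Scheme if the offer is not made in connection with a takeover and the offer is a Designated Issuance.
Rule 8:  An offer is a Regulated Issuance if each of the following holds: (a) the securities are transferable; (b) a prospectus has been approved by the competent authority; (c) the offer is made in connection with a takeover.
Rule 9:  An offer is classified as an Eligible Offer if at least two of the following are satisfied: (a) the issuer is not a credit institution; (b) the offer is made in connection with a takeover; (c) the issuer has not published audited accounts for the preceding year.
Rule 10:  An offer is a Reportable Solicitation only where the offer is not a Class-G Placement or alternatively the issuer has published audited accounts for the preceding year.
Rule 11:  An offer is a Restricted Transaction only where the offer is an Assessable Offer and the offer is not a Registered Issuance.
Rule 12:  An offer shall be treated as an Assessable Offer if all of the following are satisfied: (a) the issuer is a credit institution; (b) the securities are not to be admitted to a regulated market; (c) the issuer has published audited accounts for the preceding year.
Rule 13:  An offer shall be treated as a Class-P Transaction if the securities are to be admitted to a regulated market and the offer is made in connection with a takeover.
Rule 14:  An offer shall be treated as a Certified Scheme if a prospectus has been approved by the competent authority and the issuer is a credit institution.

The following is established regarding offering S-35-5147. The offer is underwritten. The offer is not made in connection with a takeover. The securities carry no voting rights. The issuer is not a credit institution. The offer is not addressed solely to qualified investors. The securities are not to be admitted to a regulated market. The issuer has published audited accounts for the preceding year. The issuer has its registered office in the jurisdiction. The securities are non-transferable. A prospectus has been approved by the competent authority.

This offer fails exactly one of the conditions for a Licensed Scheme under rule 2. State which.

Reportable Solicitation

rule 8 — Regulated Issuance: [the securities are transferable? no] AND [a prospectus has been approved by the competent authority? yes] AND [the offer is made in connection with a takeover? no] → not satisfied.
rule 1 — Designated Issuance: [the issuer has its registered office in the jurisdiction? yes] AND [Regulated Issuance (rule 8)? no] → not satisfied.
rule 7 — Assessable Scheme: [the offer is not made in connection with a takeover? yes] AND [Designated Issuance (rule 1)? no] → not satisfied.
rule 9 — Eligible Offer: the issuer is not a credit institution? yes; the offer is made in connection with a takeover? no; the issuer has not published audited accounts for the preceding year? no — 1 of 3 hold (need ≥2) → not satisfied.
rule 5 — Class-G Placement: not an Eligible Offer (rule 9)? yes; the offer is underwritten? yes; a prospectus has been approved by the competent authority? yes — 3 of 3 hold (need ≥2) → satisfied.
rule 10 — Reportable Solicitation: [not a Class-G Placement (rule 5)? no] OR [the issuer has published audited accounts for the preceding year? yes] → satisfied.
rule 12 — Assessable Offer: [the issuer is a credit institution? no] AND [the securities are not to be admitted to a regulated market? yes] AND [the issuer has published audited accounts for the preceding year? yes] → not satisfied.
rule 4 — Registered Issuance: [the securities carry no voting rights? yes] OR [the offer is addressed solely to qualified investors? no] → satisfied.
rule 11 — Restricted Transaction: [Assessable Offer (rule 12)? no] AND [not a Registered Issuance (rule 4)? no] → not satisfied.
rule 2 — Licensed Scheme: [not an Assessable Scheme (rule 7)? yes] AND [not a Reportable Solicitation (rule 10)? no] AND [not a Restricted Transaction (rule 11)? yes] → not satisfied.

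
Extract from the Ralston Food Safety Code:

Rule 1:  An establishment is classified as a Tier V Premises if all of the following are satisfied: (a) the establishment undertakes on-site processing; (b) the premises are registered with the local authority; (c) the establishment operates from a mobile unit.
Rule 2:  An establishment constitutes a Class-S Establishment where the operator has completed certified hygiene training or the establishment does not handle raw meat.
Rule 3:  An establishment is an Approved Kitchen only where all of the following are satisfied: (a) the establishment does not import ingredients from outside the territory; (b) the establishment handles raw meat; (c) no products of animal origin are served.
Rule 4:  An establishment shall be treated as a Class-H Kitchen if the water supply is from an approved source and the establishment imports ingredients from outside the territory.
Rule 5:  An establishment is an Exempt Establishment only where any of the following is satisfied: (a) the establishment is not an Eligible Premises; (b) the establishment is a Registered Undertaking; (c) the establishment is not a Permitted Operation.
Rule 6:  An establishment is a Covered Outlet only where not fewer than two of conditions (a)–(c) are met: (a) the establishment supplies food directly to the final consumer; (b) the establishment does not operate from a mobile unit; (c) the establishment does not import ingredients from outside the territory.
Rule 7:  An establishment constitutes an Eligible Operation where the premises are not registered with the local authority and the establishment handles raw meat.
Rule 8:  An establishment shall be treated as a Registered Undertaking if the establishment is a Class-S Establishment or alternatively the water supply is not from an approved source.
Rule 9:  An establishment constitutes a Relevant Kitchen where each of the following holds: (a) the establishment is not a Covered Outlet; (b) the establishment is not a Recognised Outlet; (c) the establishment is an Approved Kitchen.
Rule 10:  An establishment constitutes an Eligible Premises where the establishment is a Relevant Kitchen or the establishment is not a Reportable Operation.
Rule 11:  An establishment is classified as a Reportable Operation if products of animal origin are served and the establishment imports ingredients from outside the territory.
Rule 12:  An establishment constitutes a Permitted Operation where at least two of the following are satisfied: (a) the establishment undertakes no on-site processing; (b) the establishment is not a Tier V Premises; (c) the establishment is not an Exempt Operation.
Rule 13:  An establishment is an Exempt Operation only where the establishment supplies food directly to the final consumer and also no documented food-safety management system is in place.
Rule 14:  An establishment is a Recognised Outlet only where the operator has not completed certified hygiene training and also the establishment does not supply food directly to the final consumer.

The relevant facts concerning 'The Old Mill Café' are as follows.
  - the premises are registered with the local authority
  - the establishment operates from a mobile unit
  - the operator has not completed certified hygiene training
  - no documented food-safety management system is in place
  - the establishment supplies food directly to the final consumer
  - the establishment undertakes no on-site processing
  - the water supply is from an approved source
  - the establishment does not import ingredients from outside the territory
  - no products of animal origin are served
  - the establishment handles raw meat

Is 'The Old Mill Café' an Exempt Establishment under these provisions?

No

rule 6 — Covered Outlet: the establishment supplies food directly to the final consumer? yes; the establishment does not operate from a mobile unit? no; the establishment does not import ingredients from outside the territory? yes — 2 of 3 hold (need ≥2) → satisfied.
rule 14 — Recognised Outlet: [the operator has not completed certified hygiene training? yes] AND [the establishment does not supply food directly to the final consumer? no] → not satisfied.
rule 3 — Approved Kitchen: [the establishment does not import ingredients from outside the territory? yes] AND [the establishment handles raw meat? yes] AND [no products of animal origin are served? yes] → satisfied.
rule 9 — Relevant Kitchen: [not a Covered Outlet (rule 6)? no] AND [not a Recognised Outlet (rule 14)? yes] AND [Approved Kitchen (rule 3)? yes] → not satisfied.
rule 11 — Reportable Operation: [products of animal origin are served? no] AND [the establishment imports ingredients from outside the territory? no] → not satisfied.
rule 10 — Eligible Premises: [Relevant Kitchen (rule 9)? no] OR [not a Reportable Operation (rule 11)? yes] → satisfied.
rule 2 — Class-S Establishment: [the operator has completed certified hygiene training? no] OR [the establishment does not handle raw meat? no] → not satisfied.
rule 8 — Registered Undertaking: [Class-S Establishment (rule 2)? no] OR [the water supply is not from an approved source? no] → not satisfied.
rule 1 — Tier V Premises: [the establishment undertakes on-site processing? no] AND [the premises are registered with the local authority? yes] AND [the establishment operates from a mobile unit? yes] → not satisfied.
rule 13 — Exempt Operation: [the establishment supplies food directly to the final consumer? yes] AND [no documented food-safety management system is in place? yes] → satisfied.
rule 12 — Permitted Operation: the establishment undertakes no on-site processing? yes; not a Tier V Premises (rule 1)? yes; not an Exempt Operation (rule 13)? no — 2 of 3 hold (need ≥2) → satisfied.
rule 5 — Exempt Establishment: [not an Eligible Premises (rule 10)? no] OR [Registered Undertaking (rule 8)? no] OR [not a Permitted Operation (rule 12)? no] → not satisfied.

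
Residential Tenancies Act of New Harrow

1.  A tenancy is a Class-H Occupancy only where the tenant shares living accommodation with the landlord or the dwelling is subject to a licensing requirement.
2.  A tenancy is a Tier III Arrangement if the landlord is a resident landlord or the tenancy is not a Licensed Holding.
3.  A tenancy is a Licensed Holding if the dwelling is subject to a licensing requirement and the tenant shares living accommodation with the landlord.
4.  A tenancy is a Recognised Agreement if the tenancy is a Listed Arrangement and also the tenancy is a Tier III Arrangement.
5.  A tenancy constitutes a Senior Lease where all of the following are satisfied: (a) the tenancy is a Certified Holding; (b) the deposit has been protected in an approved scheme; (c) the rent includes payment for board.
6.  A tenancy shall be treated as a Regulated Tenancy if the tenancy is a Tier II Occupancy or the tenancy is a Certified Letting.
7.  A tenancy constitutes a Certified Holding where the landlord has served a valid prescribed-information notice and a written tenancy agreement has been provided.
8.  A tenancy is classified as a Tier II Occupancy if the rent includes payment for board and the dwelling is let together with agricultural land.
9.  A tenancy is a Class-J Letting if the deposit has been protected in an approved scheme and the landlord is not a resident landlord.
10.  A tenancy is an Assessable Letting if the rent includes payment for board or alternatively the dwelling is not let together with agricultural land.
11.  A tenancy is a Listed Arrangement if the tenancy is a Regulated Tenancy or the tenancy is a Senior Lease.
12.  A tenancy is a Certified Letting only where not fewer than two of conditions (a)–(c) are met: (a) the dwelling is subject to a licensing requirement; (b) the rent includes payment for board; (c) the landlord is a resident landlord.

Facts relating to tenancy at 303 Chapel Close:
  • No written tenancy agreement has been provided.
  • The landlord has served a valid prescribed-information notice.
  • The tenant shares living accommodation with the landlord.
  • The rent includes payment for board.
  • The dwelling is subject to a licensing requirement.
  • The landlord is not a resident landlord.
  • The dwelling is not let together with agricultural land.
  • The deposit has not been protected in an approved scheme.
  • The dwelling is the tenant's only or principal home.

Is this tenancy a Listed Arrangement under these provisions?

Yes

Under paragraph 8: the rent includes payment for board? yes; and the dwelling is let together with agricultural land? no. So the tenancy is not a Tier II Occupancy.
Under paragraph 12: the dwelling is subject to a licensing requirement? yes; the rent includes payment for board? yes; the landlord is a resident landlord? no — 2 of 3 hold (need ≥2) → satisfied.
Under paragraph 6: Tier II Occupancy (paragraph 8)? no; or Certified Letting (paragraph 12)? yes. So the tenancy is a Regulated Tenancy.
Under paragraph 7: the landlord has served a valid prescribed-information notice? yes; and a written tenancy agreement has been provided? no. So the tenancy is not a Certified Holding.
Under paragraph 5: Certified Holding (paragraph 7)? no; and the deposit has been protected in an approved scheme? no; and the rent includes payment for board? yes. So the tenancy is not a Senior Lease.
Under paragraph 11: Regulated Tenancy (paragraph 6)? yes; or Senior Lease (paragraph 5)? no. So the tenancy is a Listed Arrangement.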